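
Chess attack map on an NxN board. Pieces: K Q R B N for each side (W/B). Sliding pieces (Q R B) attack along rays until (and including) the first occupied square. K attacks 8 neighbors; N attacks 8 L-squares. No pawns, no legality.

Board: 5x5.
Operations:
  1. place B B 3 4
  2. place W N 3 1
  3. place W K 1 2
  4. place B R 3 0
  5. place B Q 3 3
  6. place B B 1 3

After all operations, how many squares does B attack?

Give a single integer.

Answer: 18

Derivation:
Op 1: place BB@(3,4)
Op 2: place WN@(3,1)
Op 3: place WK@(1,2)
Op 4: place BR@(3,0)
Op 5: place BQ@(3,3)
Op 6: place BB@(1,3)
Per-piece attacks for B:
  BB@(1,3): attacks (2,4) (2,2) (3,1) (0,4) (0,2) [ray(1,-1) blocked at (3,1)]
  BR@(3,0): attacks (3,1) (4,0) (2,0) (1,0) (0,0) [ray(0,1) blocked at (3,1)]
  BQ@(3,3): attacks (3,4) (3,2) (3,1) (4,3) (2,3) (1,3) (4,4) (4,2) (2,4) (2,2) (1,1) (0,0) [ray(0,1) blocked at (3,4); ray(0,-1) blocked at (3,1); ray(-1,0) blocked at (1,3)]
  BB@(3,4): attacks (4,3) (2,3) (1,2) [ray(-1,-1) blocked at (1,2)]
Union (18 distinct): (0,0) (0,2) (0,4) (1,0) (1,1) (1,2) (1,3) (2,0) (2,2) (2,3) (2,4) (3,1) (3,2) (3,4) (4,0) (4,2) (4,3) (4,4)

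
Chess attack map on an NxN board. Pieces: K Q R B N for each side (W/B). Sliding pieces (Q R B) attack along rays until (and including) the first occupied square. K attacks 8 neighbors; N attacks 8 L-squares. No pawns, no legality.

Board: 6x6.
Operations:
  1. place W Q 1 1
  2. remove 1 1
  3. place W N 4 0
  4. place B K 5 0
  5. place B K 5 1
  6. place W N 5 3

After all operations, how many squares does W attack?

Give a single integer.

Op 1: place WQ@(1,1)
Op 2: remove (1,1)
Op 3: place WN@(4,0)
Op 4: place BK@(5,0)
Op 5: place BK@(5,1)
Op 6: place WN@(5,3)
Per-piece attacks for W:
  WN@(4,0): attacks (5,2) (3,2) (2,1)
  WN@(5,3): attacks (4,5) (3,4) (4,1) (3,2)
Union (6 distinct): (2,1) (3,2) (3,4) (4,1) (4,5) (5,2)

Answer: 6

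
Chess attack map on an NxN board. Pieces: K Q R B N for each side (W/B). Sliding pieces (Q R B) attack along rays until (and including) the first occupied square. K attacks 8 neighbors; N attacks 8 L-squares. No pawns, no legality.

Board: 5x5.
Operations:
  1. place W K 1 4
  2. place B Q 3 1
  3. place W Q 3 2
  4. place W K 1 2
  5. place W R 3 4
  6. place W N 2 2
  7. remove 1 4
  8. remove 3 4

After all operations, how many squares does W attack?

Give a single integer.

Op 1: place WK@(1,4)
Op 2: place BQ@(3,1)
Op 3: place WQ@(3,2)
Op 4: place WK@(1,2)
Op 5: place WR@(3,4)
Op 6: place WN@(2,2)
Op 7: remove (1,4)
Op 8: remove (3,4)
Per-piece attacks for W:
  WK@(1,2): attacks (1,3) (1,1) (2,2) (0,2) (2,3) (2,1) (0,3) (0,1)
  WN@(2,2): attacks (3,4) (4,3) (1,4) (0,3) (3,0) (4,1) (1,0) (0,1)
  WQ@(3,2): attacks (3,3) (3,4) (3,1) (4,2) (2,2) (4,3) (4,1) (2,3) (1,4) (2,1) (1,0) [ray(0,-1) blocked at (3,1); ray(-1,0) blocked at (2,2)]
Union (17 distinct): (0,1) (0,2) (0,3) (1,0) (1,1) (1,3) (1,4) (2,1) (2,2) (2,3) (3,0) (3,1) (3,3) (3,4) (4,1) (4,2) (4,3)

Answer: 17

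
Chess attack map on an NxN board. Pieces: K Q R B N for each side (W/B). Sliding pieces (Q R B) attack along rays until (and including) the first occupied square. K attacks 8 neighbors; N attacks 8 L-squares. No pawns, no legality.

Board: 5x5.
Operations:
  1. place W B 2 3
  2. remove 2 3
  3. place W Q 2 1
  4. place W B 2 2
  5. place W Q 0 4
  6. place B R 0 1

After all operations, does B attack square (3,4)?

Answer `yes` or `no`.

Op 1: place WB@(2,3)
Op 2: remove (2,3)
Op 3: place WQ@(2,1)
Op 4: place WB@(2,2)
Op 5: place WQ@(0,4)
Op 6: place BR@(0,1)
Per-piece attacks for B:
  BR@(0,1): attacks (0,2) (0,3) (0,4) (0,0) (1,1) (2,1) [ray(0,1) blocked at (0,4); ray(1,0) blocked at (2,1)]
B attacks (3,4): no

Answer: no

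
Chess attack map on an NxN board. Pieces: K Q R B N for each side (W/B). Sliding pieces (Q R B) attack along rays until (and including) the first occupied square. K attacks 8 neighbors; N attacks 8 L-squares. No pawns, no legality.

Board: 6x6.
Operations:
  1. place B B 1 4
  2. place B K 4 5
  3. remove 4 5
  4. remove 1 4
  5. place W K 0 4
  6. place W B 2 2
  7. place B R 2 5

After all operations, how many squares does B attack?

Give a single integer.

Op 1: place BB@(1,4)
Op 2: place BK@(4,5)
Op 3: remove (4,5)
Op 4: remove (1,4)
Op 5: place WK@(0,4)
Op 6: place WB@(2,2)
Op 7: place BR@(2,5)
Per-piece attacks for B:
  BR@(2,5): attacks (2,4) (2,3) (2,2) (3,5) (4,5) (5,5) (1,5) (0,5) [ray(0,-1) blocked at (2,2)]
Union (8 distinct): (0,5) (1,5) (2,2) (2,3) (2,4) (3,5) (4,5) (5,5)

Answer: 8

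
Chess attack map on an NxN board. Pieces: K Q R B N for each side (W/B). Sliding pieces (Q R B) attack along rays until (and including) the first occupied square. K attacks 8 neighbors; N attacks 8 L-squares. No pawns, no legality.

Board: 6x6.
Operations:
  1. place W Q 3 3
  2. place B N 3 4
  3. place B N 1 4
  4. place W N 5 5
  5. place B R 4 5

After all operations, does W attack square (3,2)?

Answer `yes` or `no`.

Answer: yes

Derivation:
Op 1: place WQ@(3,3)
Op 2: place BN@(3,4)
Op 3: place BN@(1,4)
Op 4: place WN@(5,5)
Op 5: place BR@(4,5)
Per-piece attacks for W:
  WQ@(3,3): attacks (3,4) (3,2) (3,1) (3,0) (4,3) (5,3) (2,3) (1,3) (0,3) (4,4) (5,5) (4,2) (5,1) (2,4) (1,5) (2,2) (1,1) (0,0) [ray(0,1) blocked at (3,4); ray(1,1) blocked at (5,5)]
  WN@(5,5): attacks (4,3) (3,4)
W attacks (3,2): yes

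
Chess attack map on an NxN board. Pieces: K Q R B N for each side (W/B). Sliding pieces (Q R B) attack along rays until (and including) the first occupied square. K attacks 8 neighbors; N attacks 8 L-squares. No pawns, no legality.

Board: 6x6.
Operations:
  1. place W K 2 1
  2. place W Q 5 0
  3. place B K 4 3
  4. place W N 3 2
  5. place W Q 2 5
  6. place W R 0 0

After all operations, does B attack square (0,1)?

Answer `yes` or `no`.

Op 1: place WK@(2,1)
Op 2: place WQ@(5,0)
Op 3: place BK@(4,3)
Op 4: place WN@(3,2)
Op 5: place WQ@(2,5)
Op 6: place WR@(0,0)
Per-piece attacks for B:
  BK@(4,3): attacks (4,4) (4,2) (5,3) (3,3) (5,4) (5,2) (3,4) (3,2)
B attacks (0,1): no

Answer: no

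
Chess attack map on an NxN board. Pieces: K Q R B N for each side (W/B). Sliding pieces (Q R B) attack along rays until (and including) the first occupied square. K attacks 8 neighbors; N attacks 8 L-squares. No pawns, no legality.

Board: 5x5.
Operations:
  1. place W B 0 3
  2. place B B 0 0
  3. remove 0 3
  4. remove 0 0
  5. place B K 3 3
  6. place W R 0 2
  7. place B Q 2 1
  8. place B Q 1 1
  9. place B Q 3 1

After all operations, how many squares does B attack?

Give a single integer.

Op 1: place WB@(0,3)
Op 2: place BB@(0,0)
Op 3: remove (0,3)
Op 4: remove (0,0)
Op 5: place BK@(3,3)
Op 6: place WR@(0,2)
Op 7: place BQ@(2,1)
Op 8: place BQ@(1,1)
Op 9: place BQ@(3,1)
Per-piece attacks for B:
  BQ@(1,1): attacks (1,2) (1,3) (1,4) (1,0) (2,1) (0,1) (2,2) (3,3) (2,0) (0,2) (0,0) [ray(1,0) blocked at (2,1); ray(1,1) blocked at (3,3); ray(-1,1) blocked at (0,2)]
  BQ@(2,1): attacks (2,2) (2,3) (2,4) (2,0) (3,1) (1,1) (3,2) (4,3) (3,0) (1,2) (0,3) (1,0) [ray(1,0) blocked at (3,1); ray(-1,0) blocked at (1,1)]
  BQ@(3,1): attacks (3,2) (3,3) (3,0) (4,1) (2,1) (4,2) (4,0) (2,2) (1,3) (0,4) (2,0) [ray(0,1) blocked at (3,3); ray(-1,0) blocked at (2,1)]
  BK@(3,3): attacks (3,4) (3,2) (4,3) (2,3) (4,4) (4,2) (2,4) (2,2)
Union (25 distinct): (0,0) (0,1) (0,2) (0,3) (0,4) (1,0) (1,1) (1,2) (1,3) (1,4) (2,0) (2,1) (2,2) (2,3) (2,4) (3,0) (3,1) (3,2) (3,3) (3,4) (4,0) (4,1) (4,2) (4,3) (4,4)

Answer: 25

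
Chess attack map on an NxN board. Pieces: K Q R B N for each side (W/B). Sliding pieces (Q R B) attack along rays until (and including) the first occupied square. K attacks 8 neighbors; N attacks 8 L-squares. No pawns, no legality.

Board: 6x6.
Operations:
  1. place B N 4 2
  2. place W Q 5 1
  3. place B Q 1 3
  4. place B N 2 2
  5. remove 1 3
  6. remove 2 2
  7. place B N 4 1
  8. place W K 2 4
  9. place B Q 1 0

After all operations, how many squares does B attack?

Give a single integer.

Answer: 20

Derivation:
Op 1: place BN@(4,2)
Op 2: place WQ@(5,1)
Op 3: place BQ@(1,3)
Op 4: place BN@(2,2)
Op 5: remove (1,3)
Op 6: remove (2,2)
Op 7: place BN@(4,1)
Op 8: place WK@(2,4)
Op 9: place BQ@(1,0)
Per-piece attacks for B:
  BQ@(1,0): attacks (1,1) (1,2) (1,3) (1,4) (1,5) (2,0) (3,0) (4,0) (5,0) (0,0) (2,1) (3,2) (4,3) (5,4) (0,1)
  BN@(4,1): attacks (5,3) (3,3) (2,2) (2,0)
  BN@(4,2): attacks (5,4) (3,4) (2,3) (5,0) (3,0) (2,1)
Union (20 distinct): (0,0) (0,1) (1,1) (1,2) (1,3) (1,4) (1,5) (2,0) (2,1) (2,2) (2,3) (3,0) (3,2) (3,3) (3,4) (4,0) (4,3) (5,0) (5,3) (5,4)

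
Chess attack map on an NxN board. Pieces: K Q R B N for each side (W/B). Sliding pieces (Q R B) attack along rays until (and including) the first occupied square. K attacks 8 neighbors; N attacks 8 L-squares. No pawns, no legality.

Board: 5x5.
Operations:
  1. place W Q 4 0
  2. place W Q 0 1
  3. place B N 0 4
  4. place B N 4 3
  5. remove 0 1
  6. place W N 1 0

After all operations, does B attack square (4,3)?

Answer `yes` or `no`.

Answer: no

Derivation:
Op 1: place WQ@(4,0)
Op 2: place WQ@(0,1)
Op 3: place BN@(0,4)
Op 4: place BN@(4,3)
Op 5: remove (0,1)
Op 6: place WN@(1,0)
Per-piece attacks for B:
  BN@(0,4): attacks (1,2) (2,3)
  BN@(4,3): attacks (2,4) (3,1) (2,2)
B attacks (4,3): no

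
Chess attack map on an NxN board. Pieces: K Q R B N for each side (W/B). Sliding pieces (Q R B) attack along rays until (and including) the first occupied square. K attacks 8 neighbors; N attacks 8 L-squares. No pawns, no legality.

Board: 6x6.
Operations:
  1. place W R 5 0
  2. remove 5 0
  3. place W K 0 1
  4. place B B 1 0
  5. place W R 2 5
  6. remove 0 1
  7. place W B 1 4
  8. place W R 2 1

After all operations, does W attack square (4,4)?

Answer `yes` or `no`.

Op 1: place WR@(5,0)
Op 2: remove (5,0)
Op 3: place WK@(0,1)
Op 4: place BB@(1,0)
Op 5: place WR@(2,5)
Op 6: remove (0,1)
Op 7: place WB@(1,4)
Op 8: place WR@(2,1)
Per-piece attacks for W:
  WB@(1,4): attacks (2,5) (2,3) (3,2) (4,1) (5,0) (0,5) (0,3) [ray(1,1) blocked at (2,5)]
  WR@(2,1): attacks (2,2) (2,3) (2,4) (2,5) (2,0) (3,1) (4,1) (5,1) (1,1) (0,1) [ray(0,1) blocked at (2,5)]
  WR@(2,5): attacks (2,4) (2,3) (2,2) (2,1) (3,5) (4,5) (5,5) (1,5) (0,5) [ray(0,-1) blocked at (2,1)]
W attacks (4,4): no

Answer: no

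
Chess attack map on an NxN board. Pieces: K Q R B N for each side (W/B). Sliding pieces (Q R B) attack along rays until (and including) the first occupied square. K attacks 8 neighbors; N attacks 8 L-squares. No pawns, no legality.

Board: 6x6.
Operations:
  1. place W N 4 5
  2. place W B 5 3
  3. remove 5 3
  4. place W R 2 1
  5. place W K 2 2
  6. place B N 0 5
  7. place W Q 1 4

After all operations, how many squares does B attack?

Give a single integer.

Op 1: place WN@(4,5)
Op 2: place WB@(5,3)
Op 3: remove (5,3)
Op 4: place WR@(2,1)
Op 5: place WK@(2,2)
Op 6: place BN@(0,5)
Op 7: place WQ@(1,4)
Per-piece attacks for B:
  BN@(0,5): attacks (1,3) (2,4)
Union (2 distinct): (1,3) (2,4)

Answer: 2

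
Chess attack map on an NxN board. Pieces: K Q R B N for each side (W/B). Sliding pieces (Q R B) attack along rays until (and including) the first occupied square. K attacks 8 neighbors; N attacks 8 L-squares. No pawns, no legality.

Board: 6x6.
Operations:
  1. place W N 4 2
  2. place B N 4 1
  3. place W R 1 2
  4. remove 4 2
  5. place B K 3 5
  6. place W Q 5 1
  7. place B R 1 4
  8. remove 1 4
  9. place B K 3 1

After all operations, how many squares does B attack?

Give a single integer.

Answer: 15

Derivation:
Op 1: place WN@(4,2)
Op 2: place BN@(4,1)
Op 3: place WR@(1,2)
Op 4: remove (4,2)
Op 5: place BK@(3,5)
Op 6: place WQ@(5,1)
Op 7: place BR@(1,4)
Op 8: remove (1,4)
Op 9: place BK@(3,1)
Per-piece attacks for B:
  BK@(3,1): attacks (3,2) (3,0) (4,1) (2,1) (4,2) (4,0) (2,2) (2,0)
  BK@(3,5): attacks (3,4) (4,5) (2,5) (4,4) (2,4)
  BN@(4,1): attacks (5,3) (3,3) (2,2) (2,0)
Union (15 distinct): (2,0) (2,1) (2,2) (2,4) (2,5) (3,0) (3,2) (3,3) (3,4) (4,0) (4,1) (4,2) (4,4) (4,5) (5,3)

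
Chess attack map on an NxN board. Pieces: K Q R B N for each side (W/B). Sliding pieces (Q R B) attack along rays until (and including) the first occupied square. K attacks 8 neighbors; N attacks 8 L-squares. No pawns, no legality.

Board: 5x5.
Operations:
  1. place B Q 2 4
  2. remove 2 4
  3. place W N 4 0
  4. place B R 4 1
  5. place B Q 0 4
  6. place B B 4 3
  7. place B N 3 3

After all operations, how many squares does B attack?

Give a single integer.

Answer: 20

Derivation:
Op 1: place BQ@(2,4)
Op 2: remove (2,4)
Op 3: place WN@(4,0)
Op 4: place BR@(4,1)
Op 5: place BQ@(0,4)
Op 6: place BB@(4,3)
Op 7: place BN@(3,3)
Per-piece attacks for B:
  BQ@(0,4): attacks (0,3) (0,2) (0,1) (0,0) (1,4) (2,4) (3,4) (4,4) (1,3) (2,2) (3,1) (4,0) [ray(1,-1) blocked at (4,0)]
  BN@(3,3): attacks (1,4) (4,1) (2,1) (1,2)
  BR@(4,1): attacks (4,2) (4,3) (4,0) (3,1) (2,1) (1,1) (0,1) [ray(0,1) blocked at (4,3); ray(0,-1) blocked at (4,0)]
  BB@(4,3): attacks (3,4) (3,2) (2,1) (1,0)
Union (20 distinct): (0,0) (0,1) (0,2) (0,3) (1,0) (1,1) (1,2) (1,3) (1,4) (2,1) (2,2) (2,4) (3,1) (3,2) (3,4) (4,0) (4,1) (4,2) (4,3) (4,4)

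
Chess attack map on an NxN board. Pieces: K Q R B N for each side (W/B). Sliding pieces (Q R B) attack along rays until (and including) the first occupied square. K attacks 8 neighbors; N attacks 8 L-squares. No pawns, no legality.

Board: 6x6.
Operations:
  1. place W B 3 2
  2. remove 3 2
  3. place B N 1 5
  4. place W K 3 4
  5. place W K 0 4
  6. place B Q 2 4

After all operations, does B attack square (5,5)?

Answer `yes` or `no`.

Answer: no

Derivation:
Op 1: place WB@(3,2)
Op 2: remove (3,2)
Op 3: place BN@(1,5)
Op 4: place WK@(3,4)
Op 5: place WK@(0,4)
Op 6: place BQ@(2,4)
Per-piece attacks for B:
  BN@(1,5): attacks (2,3) (3,4) (0,3)
  BQ@(2,4): attacks (2,5) (2,3) (2,2) (2,1) (2,0) (3,4) (1,4) (0,4) (3,5) (3,3) (4,2) (5,1) (1,5) (1,3) (0,2) [ray(1,0) blocked at (3,4); ray(-1,0) blocked at (0,4); ray(-1,1) blocked at (1,5)]
B attacks (5,5): no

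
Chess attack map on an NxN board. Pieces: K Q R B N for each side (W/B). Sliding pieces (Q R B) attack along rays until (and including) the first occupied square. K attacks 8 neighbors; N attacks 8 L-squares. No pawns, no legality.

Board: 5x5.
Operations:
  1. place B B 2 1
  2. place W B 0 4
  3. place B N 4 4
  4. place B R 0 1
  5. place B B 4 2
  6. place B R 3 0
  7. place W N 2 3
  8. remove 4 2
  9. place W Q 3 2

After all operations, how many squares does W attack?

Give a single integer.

Answer: 17

Derivation:
Op 1: place BB@(2,1)
Op 2: place WB@(0,4)
Op 3: place BN@(4,4)
Op 4: place BR@(0,1)
Op 5: place BB@(4,2)
Op 6: place BR@(3,0)
Op 7: place WN@(2,3)
Op 8: remove (4,2)
Op 9: place WQ@(3,2)
Per-piece attacks for W:
  WB@(0,4): attacks (1,3) (2,2) (3,1) (4,0)
  WN@(2,3): attacks (4,4) (0,4) (3,1) (4,2) (1,1) (0,2)
  WQ@(3,2): attacks (3,3) (3,4) (3,1) (3,0) (4,2) (2,2) (1,2) (0,2) (4,3) (4,1) (2,3) (2,1) [ray(0,-1) blocked at (3,0); ray(-1,1) blocked at (2,3); ray(-1,-1) blocked at (2,1)]
Union (17 distinct): (0,2) (0,4) (1,1) (1,2) (1,3) (2,1) (2,2) (2,3) (3,0) (3,1) (3,3) (3,4) (4,0) (4,1) (4,2) (4,3) (4,4)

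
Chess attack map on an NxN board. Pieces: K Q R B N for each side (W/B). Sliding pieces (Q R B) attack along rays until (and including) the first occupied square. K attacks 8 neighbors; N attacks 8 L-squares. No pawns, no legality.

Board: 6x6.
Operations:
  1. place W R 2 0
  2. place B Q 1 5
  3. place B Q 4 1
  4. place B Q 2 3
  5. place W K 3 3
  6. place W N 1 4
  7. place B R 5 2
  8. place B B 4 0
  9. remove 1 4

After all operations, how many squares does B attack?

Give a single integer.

Op 1: place WR@(2,0)
Op 2: place BQ@(1,5)
Op 3: place BQ@(4,1)
Op 4: place BQ@(2,3)
Op 5: place WK@(3,3)
Op 6: place WN@(1,4)
Op 7: place BR@(5,2)
Op 8: place BB@(4,0)
Op 9: remove (1,4)
Per-piece attacks for B:
  BQ@(1,5): attacks (1,4) (1,3) (1,2) (1,1) (1,0) (2,5) (3,5) (4,5) (5,5) (0,5) (2,4) (3,3) (0,4) [ray(1,-1) blocked at (3,3)]
  BQ@(2,3): attacks (2,4) (2,5) (2,2) (2,1) (2,0) (3,3) (1,3) (0,3) (3,4) (4,5) (3,2) (4,1) (1,4) (0,5) (1,2) (0,1) [ray(0,-1) blocked at (2,0); ray(1,0) blocked at (3,3); ray(1,-1) blocked at (4,1)]
  BB@(4,0): attacks (5,1) (3,1) (2,2) (1,3) (0,4)
  BQ@(4,1): attacks (4,2) (4,3) (4,4) (4,5) (4,0) (5,1) (3,1) (2,1) (1,1) (0,1) (5,2) (5,0) (3,2) (2,3) (3,0) [ray(0,-1) blocked at (4,0); ray(1,1) blocked at (5,2); ray(-1,1) blocked at (2,3)]
  BR@(5,2): attacks (5,3) (5,4) (5,5) (5,1) (5,0) (4,2) (3,2) (2,2) (1,2) (0,2)
Union (34 distinct): (0,1) (0,2) (0,3) (0,4) (0,5) (1,0) (1,1) (1,2) (1,3) (1,4) (2,0) (2,1) (2,2) (2,3) (2,4) (2,5) (3,0) (3,1) (3,2) (3,3) (3,4) (3,5) (4,0) (4,1) (4,2) (4,3) (4,4) (4,5) (5,0) (5,1) (5,2) (5,3) (5,4) (5,5)

Answer: 34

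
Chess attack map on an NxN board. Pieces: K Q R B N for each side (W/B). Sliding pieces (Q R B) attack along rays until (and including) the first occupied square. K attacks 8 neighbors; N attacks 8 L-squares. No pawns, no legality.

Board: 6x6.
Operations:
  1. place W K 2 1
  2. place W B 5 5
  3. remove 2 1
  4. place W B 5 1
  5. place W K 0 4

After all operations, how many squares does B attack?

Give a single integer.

Op 1: place WK@(2,1)
Op 2: place WB@(5,5)
Op 3: remove (2,1)
Op 4: place WB@(5,1)
Op 5: place WK@(0,4)
Per-piece attacks for B:
Union (0 distinct): (none)

Answer: 0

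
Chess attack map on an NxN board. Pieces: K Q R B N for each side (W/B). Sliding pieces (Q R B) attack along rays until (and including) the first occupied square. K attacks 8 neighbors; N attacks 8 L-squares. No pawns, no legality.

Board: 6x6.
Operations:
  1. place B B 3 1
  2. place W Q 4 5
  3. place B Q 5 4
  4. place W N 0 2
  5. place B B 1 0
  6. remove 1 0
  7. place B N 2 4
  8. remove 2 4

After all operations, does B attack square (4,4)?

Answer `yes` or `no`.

Answer: yes

Derivation:
Op 1: place BB@(3,1)
Op 2: place WQ@(4,5)
Op 3: place BQ@(5,4)
Op 4: place WN@(0,2)
Op 5: place BB@(1,0)
Op 6: remove (1,0)
Op 7: place BN@(2,4)
Op 8: remove (2,4)
Per-piece attacks for B:
  BB@(3,1): attacks (4,2) (5,3) (4,0) (2,2) (1,3) (0,4) (2,0)
  BQ@(5,4): attacks (5,5) (5,3) (5,2) (5,1) (5,0) (4,4) (3,4) (2,4) (1,4) (0,4) (4,5) (4,3) (3,2) (2,1) (1,0) [ray(-1,1) blocked at (4,5)]
B attacks (4,4): yes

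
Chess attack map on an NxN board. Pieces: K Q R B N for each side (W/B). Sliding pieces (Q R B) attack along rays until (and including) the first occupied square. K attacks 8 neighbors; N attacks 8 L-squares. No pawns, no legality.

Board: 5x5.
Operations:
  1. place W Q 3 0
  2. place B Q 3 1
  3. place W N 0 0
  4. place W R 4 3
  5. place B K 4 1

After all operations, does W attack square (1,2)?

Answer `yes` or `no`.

Op 1: place WQ@(3,0)
Op 2: place BQ@(3,1)
Op 3: place WN@(0,0)
Op 4: place WR@(4,3)
Op 5: place BK@(4,1)
Per-piece attacks for W:
  WN@(0,0): attacks (1,2) (2,1)
  WQ@(3,0): attacks (3,1) (4,0) (2,0) (1,0) (0,0) (4,1) (2,1) (1,2) (0,3) [ray(0,1) blocked at (3,1); ray(-1,0) blocked at (0,0); ray(1,1) blocked at (4,1)]
  WR@(4,3): attacks (4,4) (4,2) (4,1) (3,3) (2,3) (1,3) (0,3) [ray(0,-1) blocked at (4,1)]
W attacks (1,2): yes

Answer: yes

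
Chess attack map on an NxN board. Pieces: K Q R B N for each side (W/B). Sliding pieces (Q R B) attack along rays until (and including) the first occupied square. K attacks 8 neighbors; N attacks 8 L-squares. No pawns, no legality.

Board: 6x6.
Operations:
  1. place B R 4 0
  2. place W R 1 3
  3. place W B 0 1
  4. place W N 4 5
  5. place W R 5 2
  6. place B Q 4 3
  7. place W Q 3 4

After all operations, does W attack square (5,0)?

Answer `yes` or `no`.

Answer: yes

Derivation:
Op 1: place BR@(4,0)
Op 2: place WR@(1,3)
Op 3: place WB@(0,1)
Op 4: place WN@(4,5)
Op 5: place WR@(5,2)
Op 6: place BQ@(4,3)
Op 7: place WQ@(3,4)
Per-piece attacks for W:
  WB@(0,1): attacks (1,2) (2,3) (3,4) (1,0) [ray(1,1) blocked at (3,4)]
  WR@(1,3): attacks (1,4) (1,5) (1,2) (1,1) (1,0) (2,3) (3,3) (4,3) (0,3) [ray(1,0) blocked at (4,3)]
  WQ@(3,4): attacks (3,5) (3,3) (3,2) (3,1) (3,0) (4,4) (5,4) (2,4) (1,4) (0,4) (4,5) (4,3) (2,5) (2,3) (1,2) (0,1) [ray(1,1) blocked at (4,5); ray(1,-1) blocked at (4,3); ray(-1,-1) blocked at (0,1)]
  WN@(4,5): attacks (5,3) (3,3) (2,4)
  WR@(5,2): attacks (5,3) (5,4) (5,5) (5,1) (5,0) (4,2) (3,2) (2,2) (1,2) (0,2)
W attacks (5,0): yes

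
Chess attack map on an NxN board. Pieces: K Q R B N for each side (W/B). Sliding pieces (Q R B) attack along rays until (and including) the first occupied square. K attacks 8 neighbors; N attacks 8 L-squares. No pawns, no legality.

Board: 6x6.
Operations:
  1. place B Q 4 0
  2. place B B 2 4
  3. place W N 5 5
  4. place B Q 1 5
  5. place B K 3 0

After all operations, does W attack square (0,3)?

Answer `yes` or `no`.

Answer: no

Derivation:
Op 1: place BQ@(4,0)
Op 2: place BB@(2,4)
Op 3: place WN@(5,5)
Op 4: place BQ@(1,5)
Op 5: place BK@(3,0)
Per-piece attacks for W:
  WN@(5,5): attacks (4,3) (3,4)
W attacks (0,3): no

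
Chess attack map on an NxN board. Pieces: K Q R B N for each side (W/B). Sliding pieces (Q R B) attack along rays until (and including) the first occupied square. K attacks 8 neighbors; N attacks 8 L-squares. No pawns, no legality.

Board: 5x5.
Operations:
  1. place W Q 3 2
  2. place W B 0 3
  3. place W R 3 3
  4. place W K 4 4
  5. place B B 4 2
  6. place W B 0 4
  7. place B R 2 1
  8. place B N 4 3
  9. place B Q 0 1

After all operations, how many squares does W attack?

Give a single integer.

Op 1: place WQ@(3,2)
Op 2: place WB@(0,3)
Op 3: place WR@(3,3)
Op 4: place WK@(4,4)
Op 5: place BB@(4,2)
Op 6: place WB@(0,4)
Op 7: place BR@(2,1)
Op 8: place BN@(4,3)
Op 9: place BQ@(0,1)
Per-piece attacks for W:
  WB@(0,3): attacks (1,4) (1,2) (2,1) [ray(1,-1) blocked at (2,1)]
  WB@(0,4): attacks (1,3) (2,2) (3,1) (4,0)
  WQ@(3,2): attacks (3,3) (3,1) (3,0) (4,2) (2,2) (1,2) (0,2) (4,3) (4,1) (2,3) (1,4) (2,1) [ray(0,1) blocked at (3,3); ray(1,0) blocked at (4,2); ray(1,1) blocked at (4,3); ray(-1,-1) blocked at (2,1)]
  WR@(3,3): attacks (3,4) (3,2) (4,3) (2,3) (1,3) (0,3) [ray(0,-1) blocked at (3,2); ray(1,0) blocked at (4,3); ray(-1,0) blocked at (0,3)]
  WK@(4,4): attacks (4,3) (3,4) (3,3)
Union (17 distinct): (0,2) (0,3) (1,2) (1,3) (1,4) (2,1) (2,2) (2,3) (3,0) (3,1) (3,2) (3,3) (3,4) (4,0) (4,1) (4,2) (4,3)

Answer: 17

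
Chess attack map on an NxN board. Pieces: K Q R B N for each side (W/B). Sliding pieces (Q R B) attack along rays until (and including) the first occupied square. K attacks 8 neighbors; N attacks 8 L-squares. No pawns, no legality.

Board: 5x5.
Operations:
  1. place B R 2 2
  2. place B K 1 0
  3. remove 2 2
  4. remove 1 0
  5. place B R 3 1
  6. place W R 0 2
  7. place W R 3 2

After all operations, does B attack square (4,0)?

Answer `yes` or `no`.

Answer: no

Derivation:
Op 1: place BR@(2,2)
Op 2: place BK@(1,0)
Op 3: remove (2,2)
Op 4: remove (1,0)
Op 5: place BR@(3,1)
Op 6: place WR@(0,2)
Op 7: place WR@(3,2)
Per-piece attacks for B:
  BR@(3,1): attacks (3,2) (3,0) (4,1) (2,1) (1,1) (0,1) [ray(0,1) blocked at (3,2)]
B attacks (4,0): no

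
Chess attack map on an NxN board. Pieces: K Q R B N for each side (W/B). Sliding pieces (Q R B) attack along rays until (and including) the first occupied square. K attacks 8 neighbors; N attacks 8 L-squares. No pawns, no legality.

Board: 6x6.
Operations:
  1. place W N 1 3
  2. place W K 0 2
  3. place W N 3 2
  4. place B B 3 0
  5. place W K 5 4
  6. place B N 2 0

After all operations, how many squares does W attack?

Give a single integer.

Op 1: place WN@(1,3)
Op 2: place WK@(0,2)
Op 3: place WN@(3,2)
Op 4: place BB@(3,0)
Op 5: place WK@(5,4)
Op 6: place BN@(2,0)
Per-piece attacks for W:
  WK@(0,2): attacks (0,3) (0,1) (1,2) (1,3) (1,1)
  WN@(1,3): attacks (2,5) (3,4) (0,5) (2,1) (3,2) (0,1)
  WN@(3,2): attacks (4,4) (5,3) (2,4) (1,3) (4,0) (5,1) (2,0) (1,1)
  WK@(5,4): attacks (5,5) (5,3) (4,4) (4,5) (4,3)
Union (19 distinct): (0,1) (0,3) (0,5) (1,1) (1,2) (1,3) (2,0) (2,1) (2,4) (2,5) (3,2) (3,4) (4,0) (4,3) (4,4) (4,5) (5,1) (5,3) (5,5)

Answer: 19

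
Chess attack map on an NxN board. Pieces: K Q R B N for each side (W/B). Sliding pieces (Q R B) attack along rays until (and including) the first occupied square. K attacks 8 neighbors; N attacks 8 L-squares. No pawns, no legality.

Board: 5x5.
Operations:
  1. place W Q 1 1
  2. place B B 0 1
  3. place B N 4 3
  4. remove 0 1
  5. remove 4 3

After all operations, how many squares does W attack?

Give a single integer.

Answer: 14

Derivation:
Op 1: place WQ@(1,1)
Op 2: place BB@(0,1)
Op 3: place BN@(4,3)
Op 4: remove (0,1)
Op 5: remove (4,3)
Per-piece attacks for W:
  WQ@(1,1): attacks (1,2) (1,3) (1,4) (1,0) (2,1) (3,1) (4,1) (0,1) (2,2) (3,3) (4,4) (2,0) (0,2) (0,0)
Union (14 distinct): (0,0) (0,1) (0,2) (1,0) (1,2) (1,3) (1,4) (2,0) (2,1) (2,2) (3,1) (3,3) (4,1) (4,4)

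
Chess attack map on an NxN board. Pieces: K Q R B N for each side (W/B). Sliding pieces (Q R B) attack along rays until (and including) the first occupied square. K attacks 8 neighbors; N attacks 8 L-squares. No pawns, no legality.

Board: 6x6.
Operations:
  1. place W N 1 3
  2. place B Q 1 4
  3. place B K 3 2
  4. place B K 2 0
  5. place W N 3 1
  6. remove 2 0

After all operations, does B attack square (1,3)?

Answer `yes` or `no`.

Op 1: place WN@(1,3)
Op 2: place BQ@(1,4)
Op 3: place BK@(3,2)
Op 4: place BK@(2,0)
Op 5: place WN@(3,1)
Op 6: remove (2,0)
Per-piece attacks for B:
  BQ@(1,4): attacks (1,5) (1,3) (2,4) (3,4) (4,4) (5,4) (0,4) (2,5) (2,3) (3,2) (0,5) (0,3) [ray(0,-1) blocked at (1,3); ray(1,-1) blocked at (3,2)]
  BK@(3,2): attacks (3,3) (3,1) (4,2) (2,2) (4,3) (4,1) (2,3) (2,1)
B attacks (1,3): yes

Answer: yes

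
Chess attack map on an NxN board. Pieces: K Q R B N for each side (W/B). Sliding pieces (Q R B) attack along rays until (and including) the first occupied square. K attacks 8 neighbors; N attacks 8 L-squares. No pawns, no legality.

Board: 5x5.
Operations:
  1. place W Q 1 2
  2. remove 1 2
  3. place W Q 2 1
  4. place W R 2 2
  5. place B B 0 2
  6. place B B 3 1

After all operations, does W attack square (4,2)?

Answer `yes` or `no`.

Answer: yes

Derivation:
Op 1: place WQ@(1,2)
Op 2: remove (1,2)
Op 3: place WQ@(2,1)
Op 4: place WR@(2,2)
Op 5: place BB@(0,2)
Op 6: place BB@(3,1)
Per-piece attacks for W:
  WQ@(2,1): attacks (2,2) (2,0) (3,1) (1,1) (0,1) (3,2) (4,3) (3,0) (1,2) (0,3) (1,0) [ray(0,1) blocked at (2,2); ray(1,0) blocked at (3,1)]
  WR@(2,2): attacks (2,3) (2,4) (2,1) (3,2) (4,2) (1,2) (0,2) [ray(0,-1) blocked at (2,1); ray(-1,0) blocked at (0,2)]
W attacks (4,2): yes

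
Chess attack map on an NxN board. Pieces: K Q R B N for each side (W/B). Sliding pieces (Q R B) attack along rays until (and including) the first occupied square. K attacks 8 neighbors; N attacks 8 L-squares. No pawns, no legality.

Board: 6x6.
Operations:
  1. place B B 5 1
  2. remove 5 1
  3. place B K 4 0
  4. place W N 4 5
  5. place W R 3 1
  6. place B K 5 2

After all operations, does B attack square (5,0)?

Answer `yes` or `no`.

Op 1: place BB@(5,1)
Op 2: remove (5,1)
Op 3: place BK@(4,0)
Op 4: place WN@(4,5)
Op 5: place WR@(3,1)
Op 6: place BK@(5,2)
Per-piece attacks for B:
  BK@(4,0): attacks (4,1) (5,0) (3,0) (5,1) (3,1)
  BK@(5,2): attacks (5,3) (5,1) (4,2) (4,3) (4,1)
B attacks (5,0): yes

Answer: yes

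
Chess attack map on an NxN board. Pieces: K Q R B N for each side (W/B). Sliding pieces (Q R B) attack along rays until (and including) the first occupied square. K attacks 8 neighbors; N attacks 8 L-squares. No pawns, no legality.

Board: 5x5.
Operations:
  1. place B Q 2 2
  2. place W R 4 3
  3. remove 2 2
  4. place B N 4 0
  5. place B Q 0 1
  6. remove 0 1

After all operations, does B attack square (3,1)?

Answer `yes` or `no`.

Op 1: place BQ@(2,2)
Op 2: place WR@(4,3)
Op 3: remove (2,2)
Op 4: place BN@(4,0)
Op 5: place BQ@(0,1)
Op 6: remove (0,1)
Per-piece attacks for B:
  BN@(4,0): attacks (3,2) (2,1)
B attacks (3,1): no

Answer: no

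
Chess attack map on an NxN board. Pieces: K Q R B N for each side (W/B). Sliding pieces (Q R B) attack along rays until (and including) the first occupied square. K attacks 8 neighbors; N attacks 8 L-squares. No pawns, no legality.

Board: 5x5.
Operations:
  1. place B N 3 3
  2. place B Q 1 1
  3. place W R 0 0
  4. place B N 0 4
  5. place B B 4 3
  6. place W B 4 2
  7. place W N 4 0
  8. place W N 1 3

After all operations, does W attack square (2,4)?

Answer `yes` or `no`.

Op 1: place BN@(3,3)
Op 2: place BQ@(1,1)
Op 3: place WR@(0,0)
Op 4: place BN@(0,4)
Op 5: place BB@(4,3)
Op 6: place WB@(4,2)
Op 7: place WN@(4,0)
Op 8: place WN@(1,3)
Per-piece attacks for W:
  WR@(0,0): attacks (0,1) (0,2) (0,3) (0,4) (1,0) (2,0) (3,0) (4,0) [ray(0,1) blocked at (0,4); ray(1,0) blocked at (4,0)]
  WN@(1,3): attacks (3,4) (2,1) (3,2) (0,1)
  WN@(4,0): attacks (3,2) (2,1)
  WB@(4,2): attacks (3,3) (3,1) (2,0) [ray(-1,1) blocked at (3,3)]
W attacks (2,4): no

Answer: no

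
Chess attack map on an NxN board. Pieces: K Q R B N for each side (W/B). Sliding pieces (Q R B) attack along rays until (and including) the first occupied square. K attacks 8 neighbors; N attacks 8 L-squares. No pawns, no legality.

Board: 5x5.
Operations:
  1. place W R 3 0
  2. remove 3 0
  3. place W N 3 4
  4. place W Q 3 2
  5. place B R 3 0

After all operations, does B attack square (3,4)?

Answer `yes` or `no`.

Answer: no

Derivation:
Op 1: place WR@(3,0)
Op 2: remove (3,0)
Op 3: place WN@(3,4)
Op 4: place WQ@(3,2)
Op 5: place BR@(3,0)
Per-piece attacks for B:
  BR@(3,0): attacks (3,1) (3,2) (4,0) (2,0) (1,0) (0,0) [ray(0,1) blocked at (3,2)]
B attacks (3,4): no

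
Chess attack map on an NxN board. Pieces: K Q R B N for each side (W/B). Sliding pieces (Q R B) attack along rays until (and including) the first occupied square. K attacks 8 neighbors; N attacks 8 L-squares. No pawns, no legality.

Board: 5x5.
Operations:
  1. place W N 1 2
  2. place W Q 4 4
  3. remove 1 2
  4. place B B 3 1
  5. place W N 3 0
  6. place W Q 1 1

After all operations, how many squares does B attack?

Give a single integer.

Op 1: place WN@(1,2)
Op 2: place WQ@(4,4)
Op 3: remove (1,2)
Op 4: place BB@(3,1)
Op 5: place WN@(3,0)
Op 6: place WQ@(1,1)
Per-piece attacks for B:
  BB@(3,1): attacks (4,2) (4,0) (2,2) (1,3) (0,4) (2,0)
Union (6 distinct): (0,4) (1,3) (2,0) (2,2) (4,0) (4,2)

Answer: 6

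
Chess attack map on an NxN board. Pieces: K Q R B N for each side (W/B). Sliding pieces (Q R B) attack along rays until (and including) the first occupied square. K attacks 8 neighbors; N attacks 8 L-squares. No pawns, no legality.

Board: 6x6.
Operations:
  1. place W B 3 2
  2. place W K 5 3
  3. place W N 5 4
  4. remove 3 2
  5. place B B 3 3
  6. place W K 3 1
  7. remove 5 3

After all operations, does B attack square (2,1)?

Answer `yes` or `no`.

Answer: no

Derivation:
Op 1: place WB@(3,2)
Op 2: place WK@(5,3)
Op 3: place WN@(5,4)
Op 4: remove (3,2)
Op 5: place BB@(3,3)
Op 6: place WK@(3,1)
Op 7: remove (5,3)
Per-piece attacks for B:
  BB@(3,3): attacks (4,4) (5,5) (4,2) (5,1) (2,4) (1,5) (2,2) (1,1) (0,0)
B attacks (2,1): no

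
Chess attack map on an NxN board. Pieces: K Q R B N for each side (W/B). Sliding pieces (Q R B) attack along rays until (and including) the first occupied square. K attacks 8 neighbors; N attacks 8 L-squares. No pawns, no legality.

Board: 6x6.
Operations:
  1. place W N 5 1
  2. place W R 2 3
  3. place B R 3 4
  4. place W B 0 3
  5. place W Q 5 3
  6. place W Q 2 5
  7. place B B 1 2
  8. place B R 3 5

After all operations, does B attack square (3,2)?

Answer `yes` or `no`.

Answer: yes

Derivation:
Op 1: place WN@(5,1)
Op 2: place WR@(2,3)
Op 3: place BR@(3,4)
Op 4: place WB@(0,3)
Op 5: place WQ@(5,3)
Op 6: place WQ@(2,5)
Op 7: place BB@(1,2)
Op 8: place BR@(3,5)
Per-piece attacks for B:
  BB@(1,2): attacks (2,3) (2,1) (3,0) (0,3) (0,1) [ray(1,1) blocked at (2,3); ray(-1,1) blocked at (0,3)]
  BR@(3,4): attacks (3,5) (3,3) (3,2) (3,1) (3,0) (4,4) (5,4) (2,4) (1,4) (0,4) [ray(0,1) blocked at (3,5)]
  BR@(3,5): attacks (3,4) (4,5) (5,5) (2,5) [ray(0,-1) blocked at (3,4); ray(-1,0) blocked at (2,5)]
B attacks (3,2): yes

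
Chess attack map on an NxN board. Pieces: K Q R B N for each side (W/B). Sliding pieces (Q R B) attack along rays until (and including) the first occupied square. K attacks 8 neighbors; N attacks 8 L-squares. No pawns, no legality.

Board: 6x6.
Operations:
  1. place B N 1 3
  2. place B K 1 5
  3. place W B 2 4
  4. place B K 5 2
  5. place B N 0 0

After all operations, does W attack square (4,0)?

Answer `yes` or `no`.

Answer: no

Derivation:
Op 1: place BN@(1,3)
Op 2: place BK@(1,5)
Op 3: place WB@(2,4)
Op 4: place BK@(5,2)
Op 5: place BN@(0,0)
Per-piece attacks for W:
  WB@(2,4): attacks (3,5) (3,3) (4,2) (5,1) (1,5) (1,3) [ray(-1,1) blocked at (1,5); ray(-1,-1) blocked at (1,3)]
W attacks (4,0): no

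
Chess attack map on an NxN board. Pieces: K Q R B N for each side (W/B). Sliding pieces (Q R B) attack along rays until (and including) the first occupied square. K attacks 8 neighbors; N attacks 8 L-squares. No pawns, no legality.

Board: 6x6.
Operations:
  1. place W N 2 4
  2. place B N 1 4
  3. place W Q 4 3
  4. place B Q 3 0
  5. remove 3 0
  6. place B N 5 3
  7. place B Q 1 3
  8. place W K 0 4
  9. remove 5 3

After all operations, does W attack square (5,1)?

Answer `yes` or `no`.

Answer: no

Derivation:
Op 1: place WN@(2,4)
Op 2: place BN@(1,4)
Op 3: place WQ@(4,3)
Op 4: place BQ@(3,0)
Op 5: remove (3,0)
Op 6: place BN@(5,3)
Op 7: place BQ@(1,3)
Op 8: place WK@(0,4)
Op 9: remove (5,3)
Per-piece attacks for W:
  WK@(0,4): attacks (0,5) (0,3) (1,4) (1,5) (1,3)
  WN@(2,4): attacks (4,5) (0,5) (3,2) (4,3) (1,2) (0,3)
  WQ@(4,3): attacks (4,4) (4,5) (4,2) (4,1) (4,0) (5,3) (3,3) (2,3) (1,3) (5,4) (5,2) (3,4) (2,5) (3,2) (2,1) (1,0) [ray(-1,0) blocked at (1,3)]
W attacks (5,1): no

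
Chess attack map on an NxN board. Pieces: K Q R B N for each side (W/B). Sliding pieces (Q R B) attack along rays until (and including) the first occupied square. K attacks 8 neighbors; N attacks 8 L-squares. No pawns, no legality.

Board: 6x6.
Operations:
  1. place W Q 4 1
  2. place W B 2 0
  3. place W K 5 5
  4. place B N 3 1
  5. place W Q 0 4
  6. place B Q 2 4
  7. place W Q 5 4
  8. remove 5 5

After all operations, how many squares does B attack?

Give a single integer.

Answer: 22

Derivation:
Op 1: place WQ@(4,1)
Op 2: place WB@(2,0)
Op 3: place WK@(5,5)
Op 4: place BN@(3,1)
Op 5: place WQ@(0,4)
Op 6: place BQ@(2,4)
Op 7: place WQ@(5,4)
Op 8: remove (5,5)
Per-piece attacks for B:
  BQ@(2,4): attacks (2,5) (2,3) (2,2) (2,1) (2,0) (3,4) (4,4) (5,4) (1,4) (0,4) (3,5) (3,3) (4,2) (5,1) (1,5) (1,3) (0,2) [ray(0,-1) blocked at (2,0); ray(1,0) blocked at (5,4); ray(-1,0) blocked at (0,4)]
  BN@(3,1): attacks (4,3) (5,2) (2,3) (1,2) (5,0) (1,0)
Union (22 distinct): (0,2) (0,4) (1,0) (1,2) (1,3) (1,4) (1,5) (2,0) (2,1) (2,2) (2,3) (2,5) (3,3) (3,4) (3,5) (4,2) (4,3) (4,4) (5,0) (5,1) (5,2) (5,4)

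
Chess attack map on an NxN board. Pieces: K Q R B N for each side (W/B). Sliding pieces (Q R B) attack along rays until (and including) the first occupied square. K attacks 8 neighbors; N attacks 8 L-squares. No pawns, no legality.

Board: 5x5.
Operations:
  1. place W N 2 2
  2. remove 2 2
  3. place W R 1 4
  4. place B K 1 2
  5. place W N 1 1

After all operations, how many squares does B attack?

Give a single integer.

Answer: 8

Derivation:
Op 1: place WN@(2,2)
Op 2: remove (2,2)
Op 3: place WR@(1,4)
Op 4: place BK@(1,2)
Op 5: place WN@(1,1)
Per-piece attacks for B:
  BK@(1,2): attacks (1,3) (1,1) (2,2) (0,2) (2,3) (2,1) (0,3) (0,1)
Union (8 distinct): (0,1) (0,2) (0,3) (1,1) (1,3) (2,1) (2,2) (2,3)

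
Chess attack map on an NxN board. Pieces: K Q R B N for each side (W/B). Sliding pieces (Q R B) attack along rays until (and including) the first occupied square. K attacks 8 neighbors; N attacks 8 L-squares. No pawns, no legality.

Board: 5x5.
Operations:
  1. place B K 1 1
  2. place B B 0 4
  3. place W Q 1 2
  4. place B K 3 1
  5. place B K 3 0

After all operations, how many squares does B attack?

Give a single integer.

Answer: 15

Derivation:
Op 1: place BK@(1,1)
Op 2: place BB@(0,4)
Op 3: place WQ@(1,2)
Op 4: place BK@(3,1)
Op 5: place BK@(3,0)
Per-piece attacks for B:
  BB@(0,4): attacks (1,3) (2,2) (3,1) [ray(1,-1) blocked at (3,1)]
  BK@(1,1): attacks (1,2) (1,0) (2,1) (0,1) (2,2) (2,0) (0,2) (0,0)
  BK@(3,0): attacks (3,1) (4,0) (2,0) (4,1) (2,1)
  BK@(3,1): attacks (3,2) (3,0) (4,1) (2,1) (4,2) (4,0) (2,2) (2,0)
Union (15 distinct): (0,0) (0,1) (0,2) (1,0) (1,2) (1,3) (2,0) (2,1) (2,2) (3,0) (3,1) (3,2) (4,0) (4,1) (4,2)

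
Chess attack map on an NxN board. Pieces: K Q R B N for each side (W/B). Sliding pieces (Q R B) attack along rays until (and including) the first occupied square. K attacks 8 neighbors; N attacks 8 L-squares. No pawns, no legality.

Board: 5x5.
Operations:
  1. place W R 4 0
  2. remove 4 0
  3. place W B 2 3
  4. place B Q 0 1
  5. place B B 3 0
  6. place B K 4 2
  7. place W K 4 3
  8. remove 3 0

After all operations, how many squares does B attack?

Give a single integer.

Answer: 14

Derivation:
Op 1: place WR@(4,0)
Op 2: remove (4,0)
Op 3: place WB@(2,3)
Op 4: place BQ@(0,1)
Op 5: place BB@(3,0)
Op 6: place BK@(4,2)
Op 7: place WK@(4,3)
Op 8: remove (3,0)
Per-piece attacks for B:
  BQ@(0,1): attacks (0,2) (0,3) (0,4) (0,0) (1,1) (2,1) (3,1) (4,1) (1,2) (2,3) (1,0) [ray(1,1) blocked at (2,3)]
  BK@(4,2): attacks (4,3) (4,1) (3,2) (3,3) (3,1)
Union (14 distinct): (0,0) (0,2) (0,3) (0,4) (1,0) (1,1) (1,2) (2,1) (2,3) (3,1) (3,2) (3,3) (4,1) (4,3)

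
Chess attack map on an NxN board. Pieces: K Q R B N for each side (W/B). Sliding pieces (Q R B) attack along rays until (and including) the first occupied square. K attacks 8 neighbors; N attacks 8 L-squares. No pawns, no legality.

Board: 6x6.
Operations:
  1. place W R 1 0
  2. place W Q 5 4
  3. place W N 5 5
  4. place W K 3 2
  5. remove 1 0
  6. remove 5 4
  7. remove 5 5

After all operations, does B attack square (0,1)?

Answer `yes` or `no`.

Answer: no

Derivation:
Op 1: place WR@(1,0)
Op 2: place WQ@(5,4)
Op 3: place WN@(5,5)
Op 4: place WK@(3,2)
Op 5: remove (1,0)
Op 6: remove (5,4)
Op 7: remove (5,5)
Per-piece attacks for B:
B attacks (0,1): no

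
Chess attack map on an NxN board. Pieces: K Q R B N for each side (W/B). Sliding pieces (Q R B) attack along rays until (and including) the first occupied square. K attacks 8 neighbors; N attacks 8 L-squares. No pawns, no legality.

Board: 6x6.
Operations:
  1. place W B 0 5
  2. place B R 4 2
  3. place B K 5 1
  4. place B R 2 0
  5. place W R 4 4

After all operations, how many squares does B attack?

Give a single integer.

Answer: 18

Derivation:
Op 1: place WB@(0,5)
Op 2: place BR@(4,2)
Op 3: place BK@(5,1)
Op 4: place BR@(2,0)
Op 5: place WR@(4,4)
Per-piece attacks for B:
  BR@(2,0): attacks (2,1) (2,2) (2,3) (2,4) (2,5) (3,0) (4,0) (5,0) (1,0) (0,0)
  BR@(4,2): attacks (4,3) (4,4) (4,1) (4,0) (5,2) (3,2) (2,2) (1,2) (0,2) [ray(0,1) blocked at (4,4)]
  BK@(5,1): attacks (5,2) (5,0) (4,1) (4,2) (4,0)
Union (18 distinct): (0,0) (0,2) (1,0) (1,2) (2,1) (2,2) (2,3) (2,4) (2,5) (3,0) (3,2) (4,0) (4,1) (4,2) (4,3) (4,4) (5,0) (5,2)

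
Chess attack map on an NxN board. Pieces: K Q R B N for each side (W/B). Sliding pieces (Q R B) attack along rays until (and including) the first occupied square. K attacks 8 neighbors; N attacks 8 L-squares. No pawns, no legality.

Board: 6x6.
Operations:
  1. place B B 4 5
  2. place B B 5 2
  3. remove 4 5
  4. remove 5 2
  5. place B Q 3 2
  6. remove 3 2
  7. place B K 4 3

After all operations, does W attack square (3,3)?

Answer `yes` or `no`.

Answer: no

Derivation:
Op 1: place BB@(4,5)
Op 2: place BB@(5,2)
Op 3: remove (4,5)
Op 4: remove (5,2)
Op 5: place BQ@(3,2)
Op 6: remove (3,2)
Op 7: place BK@(4,3)
Per-piece attacks for W:
W attacks (3,3): no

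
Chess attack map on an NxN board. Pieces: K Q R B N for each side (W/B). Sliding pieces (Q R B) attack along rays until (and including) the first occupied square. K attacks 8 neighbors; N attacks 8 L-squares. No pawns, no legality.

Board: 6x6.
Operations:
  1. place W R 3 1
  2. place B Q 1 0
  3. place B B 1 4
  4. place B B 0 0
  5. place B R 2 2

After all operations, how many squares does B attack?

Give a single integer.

Op 1: place WR@(3,1)
Op 2: place BQ@(1,0)
Op 3: place BB@(1,4)
Op 4: place BB@(0,0)
Op 5: place BR@(2,2)
Per-piece attacks for B:
  BB@(0,0): attacks (1,1) (2,2) [ray(1,1) blocked at (2,2)]
  BQ@(1,0): attacks (1,1) (1,2) (1,3) (1,4) (2,0) (3,0) (4,0) (5,0) (0,0) (2,1) (3,2) (4,3) (5,4) (0,1) [ray(0,1) blocked at (1,4); ray(-1,0) blocked at (0,0)]
  BB@(1,4): attacks (2,5) (2,3) (3,2) (4,1) (5,0) (0,5) (0,3)
  BR@(2,2): attacks (2,3) (2,4) (2,5) (2,1) (2,0) (3,2) (4,2) (5,2) (1,2) (0,2)
Union (24 distinct): (0,0) (0,1) (0,2) (0,3) (0,5) (1,1) (1,2) (1,3) (1,4) (2,0) (2,1) (2,2) (2,3) (2,4) (2,5) (3,0) (3,2) (4,0) (4,1) (4,2) (4,3) (5,0) (5,2) (5,4)

Answer: 24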